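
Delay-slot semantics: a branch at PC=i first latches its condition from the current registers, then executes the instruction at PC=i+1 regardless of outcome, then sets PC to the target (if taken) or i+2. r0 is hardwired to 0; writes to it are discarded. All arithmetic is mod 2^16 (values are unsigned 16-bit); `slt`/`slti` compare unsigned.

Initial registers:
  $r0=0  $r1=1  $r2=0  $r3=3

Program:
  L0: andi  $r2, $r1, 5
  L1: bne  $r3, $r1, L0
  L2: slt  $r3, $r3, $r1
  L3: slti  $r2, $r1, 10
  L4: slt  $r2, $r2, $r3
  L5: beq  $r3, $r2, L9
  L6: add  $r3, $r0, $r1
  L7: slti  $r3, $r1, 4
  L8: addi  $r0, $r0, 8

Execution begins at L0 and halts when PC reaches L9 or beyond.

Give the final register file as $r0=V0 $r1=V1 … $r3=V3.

$r0=0 $r1=1 $r2=0 $r3=1

PC=0  andi  $r2, $r1, 5      | $r0=0 $r1=1 $r2=1 $r3=3
PC=1  bne  $r3, $r1, L0      | $r0=0 $r1=1 $r2=1 $r3=3  [TAKEN]
PC=2  slt  $r3, $r3, $r1     | $r0=0 $r1=1 $r2=1 $r3=0
PC=0  andi  $r2, $r1, 5      | $r0=0 $r1=1 $r2=1 $r3=0
PC=1  bne  $r3, $r1, L0      | $r0=0 $r1=1 $r2=1 $r3=0  [TAKEN]
PC=2  slt  $r3, $r3, $r1     | $r0=0 $r1=1 $r2=1 $r3=1
PC=0  andi  $r2, $r1, 5      | $r0=0 $r1=1 $r2=1 $r3=1
PC=1  bne  $r3, $r1, L0      | $r0=0 $r1=1 $r2=1 $r3=1  [not taken]
PC=2  slt  $r3, $r3, $r1     | $r0=0 $r1=1 $r2=1 $r3=0
PC=3  slti  $r2, $r1, 10     | $r0=0 $r1=1 $r2=1 $r3=0
PC=4  slt  $r2, $r2, $r3     | $r0=0 $r1=1 $r2=0 $r3=0
PC=5  beq  $r3, $r2, L9      | $r0=0 $r1=1 $r2=0 $r3=0  [TAKEN]
PC=6  add  $r3, $r0, $r1     | $r0=0 $r1=1 $r2=0 $r3=1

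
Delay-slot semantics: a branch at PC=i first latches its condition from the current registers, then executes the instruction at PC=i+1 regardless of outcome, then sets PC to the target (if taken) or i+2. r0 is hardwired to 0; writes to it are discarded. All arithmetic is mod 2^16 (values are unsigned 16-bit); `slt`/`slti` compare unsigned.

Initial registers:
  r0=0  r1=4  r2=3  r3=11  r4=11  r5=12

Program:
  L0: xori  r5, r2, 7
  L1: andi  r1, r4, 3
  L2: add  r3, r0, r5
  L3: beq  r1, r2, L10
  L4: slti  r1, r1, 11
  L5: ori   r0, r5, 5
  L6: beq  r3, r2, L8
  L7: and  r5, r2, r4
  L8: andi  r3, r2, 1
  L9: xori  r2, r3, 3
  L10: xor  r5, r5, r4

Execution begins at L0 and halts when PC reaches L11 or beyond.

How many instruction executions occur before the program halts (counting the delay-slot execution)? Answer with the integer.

6

[0] xori  r5, r2, 7  →  {r0:0, r1:4, r2:3, r3:11, r4:11, r5:4}
[1] andi  r1, r4, 3  →  {r0:0, r1:3, r2:3, r3:11, r4:11, r5:4}
[2] add  r3, r0, r5  →  {r0:0, r1:3, r2:3, r3:4, r4:11, r5:4}
[3] beq  r1, r2, L10  →  {r0:0, r1:3, r2:3, r3:4, r4:11, r5:4}  ⟨branch taken⟩
[4] slti  r1, r1, 11  →  {r0:0, r1:1, r2:3, r3:4, r4:11, r5:4}
[10] xor  r5, r5, r4  →  {r0:0, r1:1, r2:3, r3:4, r4:11, r5:15}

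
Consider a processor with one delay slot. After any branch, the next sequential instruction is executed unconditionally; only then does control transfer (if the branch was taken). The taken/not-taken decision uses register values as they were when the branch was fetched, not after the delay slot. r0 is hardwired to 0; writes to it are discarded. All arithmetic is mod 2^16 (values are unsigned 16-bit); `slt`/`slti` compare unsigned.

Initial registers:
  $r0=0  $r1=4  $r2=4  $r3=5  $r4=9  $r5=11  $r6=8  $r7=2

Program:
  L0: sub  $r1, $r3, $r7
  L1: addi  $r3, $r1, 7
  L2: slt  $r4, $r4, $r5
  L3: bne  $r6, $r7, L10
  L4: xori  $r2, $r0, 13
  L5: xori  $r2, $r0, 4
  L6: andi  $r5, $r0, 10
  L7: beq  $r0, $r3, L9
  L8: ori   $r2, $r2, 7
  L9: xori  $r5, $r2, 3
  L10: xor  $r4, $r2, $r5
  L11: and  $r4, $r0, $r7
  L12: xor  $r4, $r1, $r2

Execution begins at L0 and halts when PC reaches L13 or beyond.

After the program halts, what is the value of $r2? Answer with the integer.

13

#0 sub  $r1, $r3, $r7 ; 0/3/4/5/9/11/8/2
#1 addi  $r3, $r1, 7 ; 0/3/4/10/9/11/8/2
#2 slt  $r4, $r4, $r5 ; 0/3/4/10/1/11/8/2
#3 bne  $r6, $r7, L10 ; 0/3/4/10/1/11/8/2 ; →target
#4 xori  $r2, $r0, 13 ; 0/3/13/10/1/11/8/2
#10 xor  $r4, $r2, $r5 ; 0/3/13/10/6/11/8/2
#11 and  $r4, $r0, $r7 ; 0/3/13/10/0/11/8/2
#12 xor  $r4, $r1, $r2 ; 0/3/13/10/14/11/8/2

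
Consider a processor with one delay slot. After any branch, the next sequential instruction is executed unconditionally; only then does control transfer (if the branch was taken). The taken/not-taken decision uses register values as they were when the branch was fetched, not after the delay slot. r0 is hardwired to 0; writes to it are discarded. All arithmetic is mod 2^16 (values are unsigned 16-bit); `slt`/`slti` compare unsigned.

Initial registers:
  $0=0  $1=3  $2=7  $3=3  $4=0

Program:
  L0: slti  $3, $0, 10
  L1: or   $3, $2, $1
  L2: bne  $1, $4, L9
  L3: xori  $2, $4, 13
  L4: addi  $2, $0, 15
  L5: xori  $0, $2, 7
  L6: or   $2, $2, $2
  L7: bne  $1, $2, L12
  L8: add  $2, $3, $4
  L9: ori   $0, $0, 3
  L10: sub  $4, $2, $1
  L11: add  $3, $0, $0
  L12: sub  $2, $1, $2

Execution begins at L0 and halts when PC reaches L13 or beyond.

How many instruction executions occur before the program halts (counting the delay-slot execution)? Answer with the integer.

[0] slti  $3, $0, 10  →  {$0:0, $1:3, $2:7, $3:1, $4:0}
[1] or   $3, $2, $1  →  {$0:0, $1:3, $2:7, $3:7, $4:0}
[2] bne  $1, $4, L9  →  {$0:0, $1:3, $2:7, $3:7, $4:0}  ⟨branch taken⟩
[3] xori  $2, $4, 13  →  {$0:0, $1:3, $2:13, $3:7, $4:0}
[9] ori   $0, $0, 3  →  {$0:0, $1:3, $2:13, $3:7, $4:0}
[10] sub  $4, $2, $1  →  {$0:0, $1:3, $2:13, $3:7, $4:10}
[11] add  $3, $0, $0  →  {$0:0, $1:3, $2:13, $3:0, $4:10}
[12] sub  $2, $1, $2  →  {$0:0, $1:3, $2:65526, $3:0, $4:10}

8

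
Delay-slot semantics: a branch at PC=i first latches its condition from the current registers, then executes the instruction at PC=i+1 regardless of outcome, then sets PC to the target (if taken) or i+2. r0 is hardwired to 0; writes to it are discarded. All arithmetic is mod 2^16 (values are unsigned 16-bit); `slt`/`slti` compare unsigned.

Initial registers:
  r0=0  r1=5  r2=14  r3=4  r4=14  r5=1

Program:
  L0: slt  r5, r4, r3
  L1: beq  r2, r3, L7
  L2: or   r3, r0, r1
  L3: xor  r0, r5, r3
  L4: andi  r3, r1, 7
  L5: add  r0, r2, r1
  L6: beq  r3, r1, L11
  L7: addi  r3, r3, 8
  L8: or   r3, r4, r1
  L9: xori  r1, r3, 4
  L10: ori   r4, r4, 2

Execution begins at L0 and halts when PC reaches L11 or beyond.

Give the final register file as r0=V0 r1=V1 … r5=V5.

r0=0 r1=5 r2=14 r3=13 r4=14 r5=0

[0] slt  r5, r4, r3  →  {r0:0, r1:5, r2:14, r3:4, r4:14, r5:0}
[1] beq  r2, r3, L7  →  {r0:0, r1:5, r2:14, r3:4, r4:14, r5:0}  ⟨branch fallthrough⟩
[2] or   r3, r0, r1  →  {r0:0, r1:5, r2:14, r3:5, r4:14, r5:0}
[3] xor  r0, r5, r3  →  {r0:0, r1:5, r2:14, r3:5, r4:14, r5:0}
[4] andi  r3, r1, 7  →  {r0:0, r1:5, r2:14, r3:5, r4:14, r5:0}
[5] add  r0, r2, r1  →  {r0:0, r1:5, r2:14, r3:5, r4:14, r5:0}
[6] beq  r3, r1, L11  →  {r0:0, r1:5, r2:14, r3:5, r4:14, r5:0}  ⟨branch taken⟩
[7] addi  r3, r3, 8  →  {r0:0, r1:5, r2:14, r3:13, r4:14, r5:0}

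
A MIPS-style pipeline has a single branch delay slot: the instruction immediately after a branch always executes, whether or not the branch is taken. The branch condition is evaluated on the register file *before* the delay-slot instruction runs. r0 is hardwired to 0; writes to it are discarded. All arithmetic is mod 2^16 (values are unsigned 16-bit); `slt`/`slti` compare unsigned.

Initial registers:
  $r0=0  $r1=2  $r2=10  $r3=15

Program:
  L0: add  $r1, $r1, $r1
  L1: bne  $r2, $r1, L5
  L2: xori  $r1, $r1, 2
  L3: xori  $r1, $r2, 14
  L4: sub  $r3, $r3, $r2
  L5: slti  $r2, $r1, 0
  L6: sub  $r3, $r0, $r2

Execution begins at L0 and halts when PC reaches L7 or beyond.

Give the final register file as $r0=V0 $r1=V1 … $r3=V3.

PC=0  add  $r1, $r1, $r1     | $r0=0 $r1=4 $r2=10 $r3=15
PC=1  bne  $r2, $r1, L5      | $r0=0 $r1=4 $r2=10 $r3=15  [TAKEN]
PC=2  xori  $r1, $r1, 2      | $r0=0 $r1=6 $r2=10 $r3=15
PC=5  slti  $r2, $r1, 0      | $r0=0 $r1=6 $r2=0 $r3=15
PC=6  sub  $r3, $r0, $r2     | $r0=0 $r1=6 $r2=0 $r3=0

$r0=0 $r1=6 $r2=0 $r3=0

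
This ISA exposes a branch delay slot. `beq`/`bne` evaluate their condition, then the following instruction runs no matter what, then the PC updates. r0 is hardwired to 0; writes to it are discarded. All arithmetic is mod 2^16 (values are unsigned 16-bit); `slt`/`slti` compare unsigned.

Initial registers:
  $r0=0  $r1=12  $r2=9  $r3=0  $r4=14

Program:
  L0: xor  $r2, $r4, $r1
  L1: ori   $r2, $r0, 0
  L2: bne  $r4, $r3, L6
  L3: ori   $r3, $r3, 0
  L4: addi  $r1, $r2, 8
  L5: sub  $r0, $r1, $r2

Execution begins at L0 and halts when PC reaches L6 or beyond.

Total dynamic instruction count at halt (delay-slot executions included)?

4

#0 xor  $r2, $r4, $r1 ; 0/12/2/0/14
#1 ori   $r2, $r0, 0 ; 0/12/0/0/14
#2 bne  $r4, $r3, L6 ; 0/12/0/0/14 ; →target
#3 ori   $r3, $r3, 0 ; 0/12/0/0/14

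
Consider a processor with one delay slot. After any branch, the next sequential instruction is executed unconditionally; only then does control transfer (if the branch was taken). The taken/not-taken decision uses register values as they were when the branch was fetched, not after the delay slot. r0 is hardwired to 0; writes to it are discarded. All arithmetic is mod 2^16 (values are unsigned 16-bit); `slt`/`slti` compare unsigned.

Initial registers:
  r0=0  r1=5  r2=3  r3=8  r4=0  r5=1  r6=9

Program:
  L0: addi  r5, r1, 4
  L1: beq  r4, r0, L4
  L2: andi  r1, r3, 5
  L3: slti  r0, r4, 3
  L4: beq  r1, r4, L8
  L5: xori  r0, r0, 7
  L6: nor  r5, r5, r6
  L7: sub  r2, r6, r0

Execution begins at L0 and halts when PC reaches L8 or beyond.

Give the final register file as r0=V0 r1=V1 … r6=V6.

#0 addi  r5, r1, 4 ; 0/5/3/8/0/9/9
#1 beq  r4, r0, L4 ; 0/5/3/8/0/9/9 ; →target
#2 andi  r1, r3, 5 ; 0/0/3/8/0/9/9
#4 beq  r1, r4, L8 ; 0/0/3/8/0/9/9 ; →target
#5 xori  r0, r0, 7 ; 0/0/3/8/0/9/9

r0=0 r1=0 r2=3 r3=8 r4=0 r5=9 r6=9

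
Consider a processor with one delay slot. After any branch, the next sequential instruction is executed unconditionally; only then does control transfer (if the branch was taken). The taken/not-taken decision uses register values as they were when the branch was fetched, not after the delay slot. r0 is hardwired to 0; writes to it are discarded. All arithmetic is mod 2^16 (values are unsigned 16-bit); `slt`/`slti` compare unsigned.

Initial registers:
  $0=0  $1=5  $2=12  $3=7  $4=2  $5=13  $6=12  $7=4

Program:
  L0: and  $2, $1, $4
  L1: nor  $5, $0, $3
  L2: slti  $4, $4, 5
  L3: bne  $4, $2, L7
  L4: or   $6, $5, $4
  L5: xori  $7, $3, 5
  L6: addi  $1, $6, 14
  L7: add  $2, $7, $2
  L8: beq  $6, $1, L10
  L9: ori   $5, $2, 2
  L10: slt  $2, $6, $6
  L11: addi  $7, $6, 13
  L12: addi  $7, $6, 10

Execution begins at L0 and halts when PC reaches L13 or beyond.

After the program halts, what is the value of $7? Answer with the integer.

PC=0  and  $2, $1, $4        | $0=0 $1=5 $2=0 $3=7 $4=2 $5=13 $6=12 $7=4
PC=1  nor  $5, $0, $3        | $0=0 $1=5 $2=0 $3=7 $4=2 $5=65528 $6=12 $7=4
PC=2  slti  $4, $4, 5        | $0=0 $1=5 $2=0 $3=7 $4=1 $5=65528 $6=12 $7=4
PC=3  bne  $4, $2, L7        | $0=0 $1=5 $2=0 $3=7 $4=1 $5=65528 $6=12 $7=4  [TAKEN]
PC=4  or   $6, $5, $4        | $0=0 $1=5 $2=0 $3=7 $4=1 $5=65528 $6=65529 $7=4
PC=7  add  $2, $7, $2        | $0=0 $1=5 $2=4 $3=7 $4=1 $5=65528 $6=65529 $7=4
PC=8  beq  $6, $1, L10       | $0=0 $1=5 $2=4 $3=7 $4=1 $5=65528 $6=65529 $7=4  [not taken]
PC=9  ori   $5, $2, 2        | $0=0 $1=5 $2=4 $3=7 $4=1 $5=6 $6=65529 $7=4
PC=10 slt  $2, $6, $6        | $0=0 $1=5 $2=0 $3=7 $4=1 $5=6 $6=65529 $7=4
PC=11 addi  $7, $6, 13       | $0=0 $1=5 $2=0 $3=7 $4=1 $5=6 $6=65529 $7=6
PC=12 addi  $7, $6, 10       | $0=0 $1=5 $2=0 $3=7 $4=1 $5=6 $6=65529 $7=3

3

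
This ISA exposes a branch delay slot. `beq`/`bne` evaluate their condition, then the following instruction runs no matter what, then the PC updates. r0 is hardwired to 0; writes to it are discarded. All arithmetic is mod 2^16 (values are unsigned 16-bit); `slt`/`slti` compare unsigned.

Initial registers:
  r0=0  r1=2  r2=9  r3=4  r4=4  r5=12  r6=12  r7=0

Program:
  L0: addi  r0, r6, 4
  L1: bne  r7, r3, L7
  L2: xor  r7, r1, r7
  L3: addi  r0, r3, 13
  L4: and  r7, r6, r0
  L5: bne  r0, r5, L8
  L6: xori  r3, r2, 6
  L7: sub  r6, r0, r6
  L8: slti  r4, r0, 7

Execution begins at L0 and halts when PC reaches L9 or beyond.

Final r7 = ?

2

#0 addi  r0, r6, 4 ; 0/2/9/4/4/12/12/0
#1 bne  r7, r3, L7 ; 0/2/9/4/4/12/12/0 ; →target
#2 xor  r7, r1, r7 ; 0/2/9/4/4/12/12/2
#7 sub  r6, r0, r6 ; 0/2/9/4/4/12/65524/2
#8 slti  r4, r0, 7 ; 0/2/9/4/1/12/65524/2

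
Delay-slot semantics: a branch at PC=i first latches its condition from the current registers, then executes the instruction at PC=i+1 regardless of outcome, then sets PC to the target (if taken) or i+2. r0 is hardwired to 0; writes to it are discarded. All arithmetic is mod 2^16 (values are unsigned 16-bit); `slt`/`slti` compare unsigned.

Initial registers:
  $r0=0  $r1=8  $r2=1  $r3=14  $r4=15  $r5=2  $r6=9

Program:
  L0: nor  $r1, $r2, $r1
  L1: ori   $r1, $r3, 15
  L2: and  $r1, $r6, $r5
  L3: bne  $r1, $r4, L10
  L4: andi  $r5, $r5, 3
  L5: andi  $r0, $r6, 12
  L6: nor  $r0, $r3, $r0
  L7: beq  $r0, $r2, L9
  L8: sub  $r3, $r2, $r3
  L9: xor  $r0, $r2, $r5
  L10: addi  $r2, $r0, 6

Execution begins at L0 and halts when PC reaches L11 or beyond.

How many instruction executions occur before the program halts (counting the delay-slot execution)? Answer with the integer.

PC=0  nor  $r1, $r2, $r1     | $r0=0 $r1=65526 $r2=1 $r3=14 $r4=15 $r5=2 $r6=9
PC=1  ori   $r1, $r3, 15     | $r0=0 $r1=15 $r2=1 $r3=14 $r4=15 $r5=2 $r6=9
PC=2  and  $r1, $r6, $r5     | $r0=0 $r1=0 $r2=1 $r3=14 $r4=15 $r5=2 $r6=9
PC=3  bne  $r1, $r4, L10     | $r0=0 $r1=0 $r2=1 $r3=14 $r4=15 $r5=2 $r6=9  [TAKEN]
PC=4  andi  $r5, $r5, 3      | $r0=0 $r1=0 $r2=1 $r3=14 $r4=15 $r5=2 $r6=9
PC=10 addi  $r2, $r0, 6      | $r0=0 $r1=0 $r2=6 $r3=14 $r4=15 $r5=2 $r6=9

6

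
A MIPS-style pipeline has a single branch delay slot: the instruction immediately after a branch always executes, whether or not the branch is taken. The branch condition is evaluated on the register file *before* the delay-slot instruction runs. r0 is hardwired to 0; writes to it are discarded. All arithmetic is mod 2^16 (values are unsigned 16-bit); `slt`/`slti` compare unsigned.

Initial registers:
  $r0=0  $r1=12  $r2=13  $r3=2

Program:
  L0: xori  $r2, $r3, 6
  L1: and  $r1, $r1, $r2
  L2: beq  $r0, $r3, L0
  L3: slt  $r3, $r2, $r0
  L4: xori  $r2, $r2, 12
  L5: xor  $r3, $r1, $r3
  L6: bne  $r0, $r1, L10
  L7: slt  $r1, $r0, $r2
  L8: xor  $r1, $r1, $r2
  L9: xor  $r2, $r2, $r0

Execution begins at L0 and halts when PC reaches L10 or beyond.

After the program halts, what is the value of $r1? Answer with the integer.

1

#0 xori  $r2, $r3, 6 ; 0/12/4/2
#1 and  $r1, $r1, $r2 ; 0/4/4/2
#2 beq  $r0, $r3, L0 ; 0/4/4/2 ; →fallthru
#3 slt  $r3, $r2, $r0 ; 0/4/4/0
#4 xori  $r2, $r2, 12 ; 0/4/8/0
#5 xor  $r3, $r1, $r3 ; 0/4/8/4
#6 bne  $r0, $r1, L10 ; 0/4/8/4 ; →target
#7 slt  $r1, $r0, $r2 ; 0/1/8/4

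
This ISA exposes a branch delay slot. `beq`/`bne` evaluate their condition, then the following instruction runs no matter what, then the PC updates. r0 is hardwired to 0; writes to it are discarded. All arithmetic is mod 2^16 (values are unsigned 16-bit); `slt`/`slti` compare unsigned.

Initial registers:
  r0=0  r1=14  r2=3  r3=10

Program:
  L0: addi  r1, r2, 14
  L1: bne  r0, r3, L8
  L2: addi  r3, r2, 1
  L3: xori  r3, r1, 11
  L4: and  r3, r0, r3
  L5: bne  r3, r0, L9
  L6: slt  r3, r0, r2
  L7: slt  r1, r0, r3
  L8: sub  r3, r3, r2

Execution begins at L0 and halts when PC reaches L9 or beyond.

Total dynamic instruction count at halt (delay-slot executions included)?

PC=0  addi  r1, r2, 14       | r0=0 r1=17 r2=3 r3=10
PC=1  bne  r0, r3, L8        | r0=0 r1=17 r2=3 r3=10  [TAKEN]
PC=2  addi  r3, r2, 1        | r0=0 r1=17 r2=3 r3=4
PC=8  sub  r3, r3, r2        | r0=0 r1=17 r2=3 r3=1

4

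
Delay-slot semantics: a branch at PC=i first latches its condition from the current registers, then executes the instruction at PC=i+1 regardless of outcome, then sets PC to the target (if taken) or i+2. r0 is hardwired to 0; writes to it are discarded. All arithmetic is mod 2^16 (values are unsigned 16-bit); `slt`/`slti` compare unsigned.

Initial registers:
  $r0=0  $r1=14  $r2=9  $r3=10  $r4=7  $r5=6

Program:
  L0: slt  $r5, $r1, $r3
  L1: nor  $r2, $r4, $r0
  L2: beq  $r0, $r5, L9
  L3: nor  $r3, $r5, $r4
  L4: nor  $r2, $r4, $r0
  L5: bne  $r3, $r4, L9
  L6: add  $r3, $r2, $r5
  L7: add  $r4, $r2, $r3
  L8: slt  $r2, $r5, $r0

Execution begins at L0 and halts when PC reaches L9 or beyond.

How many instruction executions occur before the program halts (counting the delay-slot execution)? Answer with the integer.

4

  step pc=0: slt  $r5, $r1, $r3  regs=(0,14,9,10,7,0)
  step pc=1: nor  $r2, $r4, $r0  regs=(0,14,65528,10,7,0)
  step pc=2: beq  $r0, $r5, L9  cond=T  regs=(0,14,65528,10,7,0)
  step pc=3: nor  $r3, $r5, $r4  regs=(0,14,65528,65528,7,0)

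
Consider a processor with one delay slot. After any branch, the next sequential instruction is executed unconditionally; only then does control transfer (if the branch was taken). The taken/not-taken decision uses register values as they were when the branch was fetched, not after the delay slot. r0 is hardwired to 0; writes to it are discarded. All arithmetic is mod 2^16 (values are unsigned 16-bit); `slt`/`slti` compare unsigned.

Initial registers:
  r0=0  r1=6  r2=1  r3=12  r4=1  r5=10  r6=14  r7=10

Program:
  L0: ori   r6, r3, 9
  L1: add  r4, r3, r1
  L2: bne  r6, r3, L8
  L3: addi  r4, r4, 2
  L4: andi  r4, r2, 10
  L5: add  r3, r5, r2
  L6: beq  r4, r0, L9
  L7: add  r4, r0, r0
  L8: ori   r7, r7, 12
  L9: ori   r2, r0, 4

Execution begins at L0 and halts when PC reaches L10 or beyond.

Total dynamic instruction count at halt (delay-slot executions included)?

6

  step pc=0: ori   r6, r3, 9  regs=(0,6,1,12,1,10,13,10)
  step pc=1: add  r4, r3, r1  regs=(0,6,1,12,18,10,13,10)
  step pc=2: bne  r6, r3, L8  cond=T  regs=(0,6,1,12,18,10,13,10)
  step pc=3: addi  r4, r4, 2  regs=(0,6,1,12,20,10,13,10)
  step pc=8: ori   r7, r7, 12  regs=(0,6,1,12,20,10,13,14)
  step pc=9: ori   r2, r0, 4  regs=(0,6,4,12,20,10,13,14)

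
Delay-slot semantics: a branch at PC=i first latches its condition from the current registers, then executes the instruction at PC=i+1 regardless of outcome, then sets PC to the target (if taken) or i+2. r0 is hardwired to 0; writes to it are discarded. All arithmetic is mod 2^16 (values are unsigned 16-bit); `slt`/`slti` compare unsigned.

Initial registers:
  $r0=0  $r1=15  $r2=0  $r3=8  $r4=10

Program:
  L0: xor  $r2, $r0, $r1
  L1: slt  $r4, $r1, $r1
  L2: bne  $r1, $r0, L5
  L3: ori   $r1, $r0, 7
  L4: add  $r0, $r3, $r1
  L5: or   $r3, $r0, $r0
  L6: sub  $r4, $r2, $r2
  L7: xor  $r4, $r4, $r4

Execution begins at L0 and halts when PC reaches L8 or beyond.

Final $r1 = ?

PC=0  xor  $r2, $r0, $r1     | $r0=0 $r1=15 $r2=15 $r3=8 $r4=10
PC=1  slt  $r4, $r1, $r1     | $r0=0 $r1=15 $r2=15 $r3=8 $r4=0
PC=2  bne  $r1, $r0, L5      | $r0=0 $r1=15 $r2=15 $r3=8 $r4=0  [TAKEN]
PC=3  ori   $r1, $r0, 7      | $r0=0 $r1=7 $r2=15 $r3=8 $r4=0
PC=5  or   $r3, $r0, $r0     | $r0=0 $r1=7 $r2=15 $r3=0 $r4=0
PC=6  sub  $r4, $r2, $r2     | $r0=0 $r1=7 $r2=15 $r3=0 $r4=0
PC=7  xor  $r4, $r4, $r4     | $r0=0 $r1=7 $r2=15 $r3=0 $r4=0

7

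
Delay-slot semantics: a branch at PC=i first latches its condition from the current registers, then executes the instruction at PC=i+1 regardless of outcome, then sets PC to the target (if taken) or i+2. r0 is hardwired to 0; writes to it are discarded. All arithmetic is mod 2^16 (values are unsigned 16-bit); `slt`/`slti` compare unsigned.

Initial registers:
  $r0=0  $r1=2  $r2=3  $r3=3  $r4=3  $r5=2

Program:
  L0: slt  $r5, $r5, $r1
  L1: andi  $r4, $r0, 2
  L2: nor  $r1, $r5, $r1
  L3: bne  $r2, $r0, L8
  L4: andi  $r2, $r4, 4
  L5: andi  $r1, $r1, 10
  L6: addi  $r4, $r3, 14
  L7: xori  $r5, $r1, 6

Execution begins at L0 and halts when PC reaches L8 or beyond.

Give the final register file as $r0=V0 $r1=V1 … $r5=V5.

$r0=0 $r1=65533 $r2=0 $r3=3 $r4=0 $r5=0

#0 slt  $r5, $r5, $r1 ; 0/2/3/3/3/0
#1 andi  $r4, $r0, 2 ; 0/2/3/3/0/0
#2 nor  $r1, $r5, $r1 ; 0/65533/3/3/0/0
#3 bne  $r2, $r0, L8 ; 0/65533/3/3/0/0 ; →target
#4 andi  $r2, $r4, 4 ; 0/65533/0/3/0/0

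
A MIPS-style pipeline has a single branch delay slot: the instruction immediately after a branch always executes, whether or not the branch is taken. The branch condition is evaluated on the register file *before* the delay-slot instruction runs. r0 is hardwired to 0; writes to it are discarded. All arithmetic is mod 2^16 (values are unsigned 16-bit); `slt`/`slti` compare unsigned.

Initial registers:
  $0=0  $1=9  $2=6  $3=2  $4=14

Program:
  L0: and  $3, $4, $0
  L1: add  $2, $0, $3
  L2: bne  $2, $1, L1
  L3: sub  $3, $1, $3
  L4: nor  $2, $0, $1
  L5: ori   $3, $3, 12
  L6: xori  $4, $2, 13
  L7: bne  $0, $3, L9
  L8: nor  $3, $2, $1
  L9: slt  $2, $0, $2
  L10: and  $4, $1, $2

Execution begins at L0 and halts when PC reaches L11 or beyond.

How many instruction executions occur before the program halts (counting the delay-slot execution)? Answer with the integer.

14

PC=0  and  $3, $4, $0        | $0=0 $1=9 $2=6 $3=0 $4=14
PC=1  add  $2, $0, $3        | $0=0 $1=9 $2=0 $3=0 $4=14
PC=2  bne  $2, $1, L1        | $0=0 $1=9 $2=0 $3=0 $4=14  [TAKEN]
PC=3  sub  $3, $1, $3        | $0=0 $1=9 $2=0 $3=9 $4=14
PC=1  add  $2, $0, $3        | $0=0 $1=9 $2=9 $3=9 $4=14
PC=2  bne  $2, $1, L1        | $0=0 $1=9 $2=9 $3=9 $4=14  [not taken]
PC=3  sub  $3, $1, $3        | $0=0 $1=9 $2=9 $3=0 $4=14
PC=4  nor  $2, $0, $1        | $0=0 $1=9 $2=65526 $3=0 $4=14
PC=5  ori   $3, $3, 12       | $0=0 $1=9 $2=65526 $3=12 $4=14
PC=6  xori  $4, $2, 13       | $0=0 $1=9 $2=65526 $3=12 $4=65531
PC=7  bne  $0, $3, L9        | $0=0 $1=9 $2=65526 $3=12 $4=65531  [TAKEN]
PC=8  nor  $3, $2, $1        | $0=0 $1=9 $2=65526 $3=0 $4=65531
PC=9  slt  $2, $0, $2        | $0=0 $1=9 $2=1 $3=0 $4=65531
PC=10 and  $4, $1, $2        | $0=0 $1=9 $2=1 $3=0 $4=1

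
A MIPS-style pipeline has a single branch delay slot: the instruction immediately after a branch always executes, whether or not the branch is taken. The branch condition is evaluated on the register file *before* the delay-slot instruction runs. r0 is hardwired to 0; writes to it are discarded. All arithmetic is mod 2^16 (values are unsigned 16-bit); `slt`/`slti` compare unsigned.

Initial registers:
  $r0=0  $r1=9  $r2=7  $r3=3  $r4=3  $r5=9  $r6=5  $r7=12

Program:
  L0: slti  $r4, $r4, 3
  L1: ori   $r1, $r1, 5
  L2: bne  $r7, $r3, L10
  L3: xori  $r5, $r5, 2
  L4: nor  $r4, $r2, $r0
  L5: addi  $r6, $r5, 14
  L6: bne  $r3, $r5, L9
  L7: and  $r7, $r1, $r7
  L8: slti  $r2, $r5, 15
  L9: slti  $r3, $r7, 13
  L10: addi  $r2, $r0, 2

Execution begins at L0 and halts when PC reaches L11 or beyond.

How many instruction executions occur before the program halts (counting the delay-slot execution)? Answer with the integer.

5

#0 slti  $r4, $r4, 3 ; 0/9/7/3/0/9/5/12
#1 ori   $r1, $r1, 5 ; 0/13/7/3/0/9/5/12
#2 bne  $r7, $r3, L10 ; 0/13/7/3/0/9/5/12 ; →target
#3 xori  $r5, $r5, 2 ; 0/13/7/3/0/11/5/12
#10 addi  $r2, $r0, 2 ; 0/13/2/3/0/11/5/12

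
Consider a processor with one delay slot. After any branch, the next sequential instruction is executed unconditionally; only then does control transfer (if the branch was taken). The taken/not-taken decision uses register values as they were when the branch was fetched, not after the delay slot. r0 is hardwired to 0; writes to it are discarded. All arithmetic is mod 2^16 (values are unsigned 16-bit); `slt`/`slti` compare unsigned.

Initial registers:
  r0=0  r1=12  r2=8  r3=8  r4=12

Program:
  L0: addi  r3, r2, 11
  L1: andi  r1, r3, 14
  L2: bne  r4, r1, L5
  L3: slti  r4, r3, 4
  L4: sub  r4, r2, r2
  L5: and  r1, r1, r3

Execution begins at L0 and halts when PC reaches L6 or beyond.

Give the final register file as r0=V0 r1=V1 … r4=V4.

r0=0 r1=2 r2=8 r3=19 r4=0

#0 addi  r3, r2, 11 ; 0/12/8/19/12
#1 andi  r1, r3, 14 ; 0/2/8/19/12
#2 bne  r4, r1, L5 ; 0/2/8/19/12 ; →target
#3 slti  r4, r3, 4 ; 0/2/8/19/0
#5 and  r1, r1, r3 ; 0/2/8/19/0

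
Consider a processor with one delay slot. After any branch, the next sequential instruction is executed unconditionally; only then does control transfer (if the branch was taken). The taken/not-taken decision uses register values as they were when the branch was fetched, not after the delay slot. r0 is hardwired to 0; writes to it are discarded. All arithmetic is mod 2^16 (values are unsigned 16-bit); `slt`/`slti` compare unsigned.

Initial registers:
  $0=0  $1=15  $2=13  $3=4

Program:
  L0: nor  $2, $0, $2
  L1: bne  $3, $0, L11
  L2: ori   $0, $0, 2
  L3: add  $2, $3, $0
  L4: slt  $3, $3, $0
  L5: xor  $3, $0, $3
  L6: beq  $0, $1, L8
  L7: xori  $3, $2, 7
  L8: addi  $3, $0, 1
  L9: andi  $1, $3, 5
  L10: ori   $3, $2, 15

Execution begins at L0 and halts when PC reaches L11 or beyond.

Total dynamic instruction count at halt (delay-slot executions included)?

3

PC=0  nor  $2, $0, $2        | $0=0 $1=15 $2=65522 $3=4
PC=1  bne  $3, $0, L11       | $0=0 $1=15 $2=65522 $3=4  [TAKEN]
PC=2  ori   $0, $0, 2        | $0=0 $1=15 $2=65522 $3=4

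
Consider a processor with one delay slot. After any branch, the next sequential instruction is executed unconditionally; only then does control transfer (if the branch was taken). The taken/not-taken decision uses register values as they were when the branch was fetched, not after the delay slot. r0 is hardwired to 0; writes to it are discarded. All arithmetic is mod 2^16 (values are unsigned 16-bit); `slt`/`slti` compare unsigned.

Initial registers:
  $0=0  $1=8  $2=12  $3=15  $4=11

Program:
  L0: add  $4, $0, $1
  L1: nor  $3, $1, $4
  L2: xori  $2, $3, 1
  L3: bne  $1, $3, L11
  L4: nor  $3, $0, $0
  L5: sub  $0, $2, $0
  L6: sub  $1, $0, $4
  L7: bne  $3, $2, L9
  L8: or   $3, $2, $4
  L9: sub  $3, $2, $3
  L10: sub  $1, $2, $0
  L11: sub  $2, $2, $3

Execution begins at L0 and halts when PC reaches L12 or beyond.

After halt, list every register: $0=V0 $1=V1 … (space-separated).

[0] add  $4, $0, $1  →  {$0:0, $1:8, $2:12, $3:15, $4:8}
[1] nor  $3, $1, $4  →  {$0:0, $1:8, $2:12, $3:65527, $4:8}
[2] xori  $2, $3, 1  →  {$0:0, $1:8, $2:65526, $3:65527, $4:8}
[3] bne  $1, $3, L11  →  {$0:0, $1:8, $2:65526, $3:65527, $4:8}  ⟨branch taken⟩
[4] nor  $3, $0, $0  →  {$0:0, $1:8, $2:65526, $3:65535, $4:8}
[11] sub  $2, $2, $3  →  {$0:0, $1:8, $2:65527, $3:65535, $4:8}

$0=0 $1=8 $2=65527 $3=65535 $4=8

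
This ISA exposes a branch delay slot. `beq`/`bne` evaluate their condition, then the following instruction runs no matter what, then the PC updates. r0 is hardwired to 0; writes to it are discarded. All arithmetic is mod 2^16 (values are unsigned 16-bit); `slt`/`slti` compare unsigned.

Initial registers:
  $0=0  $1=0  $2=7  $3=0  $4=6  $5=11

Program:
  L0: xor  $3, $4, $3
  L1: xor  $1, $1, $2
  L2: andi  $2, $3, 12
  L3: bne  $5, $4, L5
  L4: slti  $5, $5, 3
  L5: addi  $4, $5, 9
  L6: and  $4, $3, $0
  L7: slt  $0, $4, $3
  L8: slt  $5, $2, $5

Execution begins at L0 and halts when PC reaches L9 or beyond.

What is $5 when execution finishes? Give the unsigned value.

0

  step pc=0: xor  $3, $4, $3  regs=(0,0,7,6,6,11)
  step pc=1: xor  $1, $1, $2  regs=(0,7,7,6,6,11)
  step pc=2: andi  $2, $3, 12  regs=(0,7,4,6,6,11)
  step pc=3: bne  $5, $4, L5  cond=T  regs=(0,7,4,6,6,11)
  step pc=4: slti  $5, $5, 3  regs=(0,7,4,6,6,0)
  step pc=5: addi  $4, $5, 9  regs=(0,7,4,6,9,0)
  step pc=6: and  $4, $3, $0  regs=(0,7,4,6,0,0)
  step pc=7: slt  $0, $4, $3  regs=(0,7,4,6,0,0)
  step pc=8: slt  $5, $2, $5  regs=(0,7,4,6,0,0)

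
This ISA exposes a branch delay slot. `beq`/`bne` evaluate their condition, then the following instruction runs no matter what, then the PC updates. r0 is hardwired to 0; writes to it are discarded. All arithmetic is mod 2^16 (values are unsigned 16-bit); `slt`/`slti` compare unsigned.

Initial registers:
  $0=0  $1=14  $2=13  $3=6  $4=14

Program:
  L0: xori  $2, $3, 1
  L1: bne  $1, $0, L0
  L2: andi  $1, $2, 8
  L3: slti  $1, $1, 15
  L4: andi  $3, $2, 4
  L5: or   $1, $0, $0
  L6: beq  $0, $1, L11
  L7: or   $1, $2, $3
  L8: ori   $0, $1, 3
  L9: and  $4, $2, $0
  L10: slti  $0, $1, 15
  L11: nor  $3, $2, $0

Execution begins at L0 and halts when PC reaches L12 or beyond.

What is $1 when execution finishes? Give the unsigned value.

7

  step pc=0: xori  $2, $3, 1  regs=(0,14,7,6,14)
  step pc=1: bne  $1, $0, L0  cond=T  regs=(0,14,7,6,14)
  step pc=2: andi  $1, $2, 8  regs=(0,0,7,6,14)
  step pc=0: xori  $2, $3, 1  regs=(0,0,7,6,14)
  step pc=1: bne  $1, $0, L0  cond=F  regs=(0,0,7,6,14)
  step pc=2: andi  $1, $2, 8  regs=(0,0,7,6,14)
  step pc=3: slti  $1, $1, 15  regs=(0,1,7,6,14)
  step pc=4: andi  $3, $2, 4  regs=(0,1,7,4,14)
  step pc=5: or   $1, $0, $0  regs=(0,0,7,4,14)
  step pc=6: beq  $0, $1, L11  cond=T  regs=(0,0,7,4,14)
  step pc=7: or   $1, $2, $3  regs=(0,7,7,4,14)
  step pc=11: nor  $3, $2, $0  regs=(0,7,7,65528,14)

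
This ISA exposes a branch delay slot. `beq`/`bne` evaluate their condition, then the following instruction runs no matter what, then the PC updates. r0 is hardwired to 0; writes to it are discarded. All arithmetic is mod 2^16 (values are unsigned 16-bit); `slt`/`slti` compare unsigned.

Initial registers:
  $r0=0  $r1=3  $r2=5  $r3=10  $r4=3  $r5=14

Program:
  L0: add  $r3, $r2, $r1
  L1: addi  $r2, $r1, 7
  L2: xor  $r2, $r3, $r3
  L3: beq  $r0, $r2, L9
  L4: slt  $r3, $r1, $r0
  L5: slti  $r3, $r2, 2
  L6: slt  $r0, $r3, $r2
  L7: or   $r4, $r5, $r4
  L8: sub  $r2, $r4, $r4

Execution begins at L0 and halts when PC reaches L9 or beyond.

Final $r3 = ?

0

#0 add  $r3, $r2, $r1 ; 0/3/5/8/3/14
#1 addi  $r2, $r1, 7 ; 0/3/10/8/3/14
#2 xor  $r2, $r3, $r3 ; 0/3/0/8/3/14
#3 beq  $r0, $r2, L9 ; 0/3/0/8/3/14 ; →target
#4 slt  $r3, $r1, $r0 ; 0/3/0/0/3/14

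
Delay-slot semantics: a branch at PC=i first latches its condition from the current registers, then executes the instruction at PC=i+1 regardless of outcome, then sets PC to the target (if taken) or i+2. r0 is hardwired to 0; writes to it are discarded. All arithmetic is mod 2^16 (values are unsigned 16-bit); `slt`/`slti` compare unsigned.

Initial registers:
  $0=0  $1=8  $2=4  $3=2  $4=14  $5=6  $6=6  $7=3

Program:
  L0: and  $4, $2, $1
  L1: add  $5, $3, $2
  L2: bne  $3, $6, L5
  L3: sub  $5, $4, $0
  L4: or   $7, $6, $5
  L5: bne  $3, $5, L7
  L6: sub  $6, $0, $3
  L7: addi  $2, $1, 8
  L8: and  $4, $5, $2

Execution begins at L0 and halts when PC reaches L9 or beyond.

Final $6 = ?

  step pc=0: and  $4, $2, $1  regs=(0,8,4,2,0,6,6,3)
  step pc=1: add  $5, $3, $2  regs=(0,8,4,2,0,6,6,3)
  step pc=2: bne  $3, $6, L5  cond=T  regs=(0,8,4,2,0,6,6,3)
  step pc=3: sub  $5, $4, $0  regs=(0,8,4,2,0,0,6,3)
  step pc=5: bne  $3, $5, L7  cond=T  regs=(0,8,4,2,0,0,6,3)
  step pc=6: sub  $6, $0, $3  regs=(0,8,4,2,0,0,65534,3)
  step pc=7: addi  $2, $1, 8  regs=(0,8,16,2,0,0,65534,3)
  step pc=8: and  $4, $5, $2  regs=(0,8,16,2,0,0,65534,3)

65534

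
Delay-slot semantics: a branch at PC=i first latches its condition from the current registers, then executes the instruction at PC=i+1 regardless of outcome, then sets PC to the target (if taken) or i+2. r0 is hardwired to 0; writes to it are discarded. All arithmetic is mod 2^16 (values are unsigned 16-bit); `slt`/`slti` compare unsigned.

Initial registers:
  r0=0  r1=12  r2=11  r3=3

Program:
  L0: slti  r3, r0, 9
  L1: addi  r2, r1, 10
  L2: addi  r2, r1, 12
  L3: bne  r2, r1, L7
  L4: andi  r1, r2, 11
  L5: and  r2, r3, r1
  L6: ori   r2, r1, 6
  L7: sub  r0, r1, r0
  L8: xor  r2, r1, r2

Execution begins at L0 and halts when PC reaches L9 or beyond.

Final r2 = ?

16

[0] slti  r3, r0, 9  →  {r0:0, r1:12, r2:11, r3:1}
[1] addi  r2, r1, 10  →  {r0:0, r1:12, r2:22, r3:1}
[2] addi  r2, r1, 12  →  {r0:0, r1:12, r2:24, r3:1}
[3] bne  r2, r1, L7  →  {r0:0, r1:12, r2:24, r3:1}  ⟨branch taken⟩
[4] andi  r1, r2, 11  →  {r0:0, r1:8, r2:24, r3:1}
[7] sub  r0, r1, r0  →  {r0:0, r1:8, r2:24, r3:1}
[8] xor  r2, r1, r2  →  {r0:0, r1:8, r2:16, r3:1}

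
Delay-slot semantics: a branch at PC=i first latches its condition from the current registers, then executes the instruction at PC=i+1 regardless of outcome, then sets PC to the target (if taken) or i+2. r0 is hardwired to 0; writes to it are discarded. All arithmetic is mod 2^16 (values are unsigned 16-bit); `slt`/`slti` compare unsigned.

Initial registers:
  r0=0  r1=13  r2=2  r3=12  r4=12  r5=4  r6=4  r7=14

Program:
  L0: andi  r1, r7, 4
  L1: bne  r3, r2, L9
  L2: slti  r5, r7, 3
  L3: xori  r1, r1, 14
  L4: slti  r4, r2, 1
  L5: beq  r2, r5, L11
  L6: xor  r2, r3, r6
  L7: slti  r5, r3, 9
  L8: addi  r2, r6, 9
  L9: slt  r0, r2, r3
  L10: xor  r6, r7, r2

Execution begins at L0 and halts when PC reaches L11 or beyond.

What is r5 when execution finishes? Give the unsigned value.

0

  step pc=0: andi  r1, r7, 4  regs=(0,4,2,12,12,4,4,14)
  step pc=1: bne  r3, r2, L9  cond=T  regs=(0,4,2,12,12,4,4,14)
  step pc=2: slti  r5, r7, 3  regs=(0,4,2,12,12,0,4,14)
  step pc=9: slt  r0, r2, r3  regs=(0,4,2,12,12,0,4,14)
  step pc=10: xor  r6, r7, r2  regs=(0,4,2,12,12,0,12,14)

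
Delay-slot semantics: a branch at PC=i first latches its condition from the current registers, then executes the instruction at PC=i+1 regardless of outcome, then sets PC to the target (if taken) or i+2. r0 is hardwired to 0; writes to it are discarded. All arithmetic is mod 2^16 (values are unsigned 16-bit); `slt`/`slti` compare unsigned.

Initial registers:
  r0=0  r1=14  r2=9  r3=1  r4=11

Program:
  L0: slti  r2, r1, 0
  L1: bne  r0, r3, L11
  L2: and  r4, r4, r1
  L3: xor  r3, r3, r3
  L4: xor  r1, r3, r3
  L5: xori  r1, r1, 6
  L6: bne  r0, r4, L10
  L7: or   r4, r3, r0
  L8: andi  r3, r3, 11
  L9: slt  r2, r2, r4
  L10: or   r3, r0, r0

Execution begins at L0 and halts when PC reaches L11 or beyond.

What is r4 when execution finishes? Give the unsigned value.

10

#0 slti  r2, r1, 0 ; 0/14/0/1/11
#1 bne  r0, r3, L11 ; 0/14/0/1/11 ; →target
#2 and  r4, r4, r1 ; 0/14/0/1/10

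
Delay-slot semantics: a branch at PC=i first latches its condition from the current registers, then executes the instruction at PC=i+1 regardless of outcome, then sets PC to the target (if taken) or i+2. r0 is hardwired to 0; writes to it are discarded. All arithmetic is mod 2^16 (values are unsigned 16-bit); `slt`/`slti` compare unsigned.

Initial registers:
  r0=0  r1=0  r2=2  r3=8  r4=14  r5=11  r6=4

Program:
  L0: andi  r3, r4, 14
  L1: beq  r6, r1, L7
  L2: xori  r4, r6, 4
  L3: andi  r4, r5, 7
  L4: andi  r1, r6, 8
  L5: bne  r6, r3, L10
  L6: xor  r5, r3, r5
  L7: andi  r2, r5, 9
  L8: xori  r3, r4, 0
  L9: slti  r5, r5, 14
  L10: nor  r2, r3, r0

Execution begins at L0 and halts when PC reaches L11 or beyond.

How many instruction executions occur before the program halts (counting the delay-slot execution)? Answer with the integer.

PC=0  andi  r3, r4, 14       | r0=0 r1=0 r2=2 r3=14 r4=14 r5=11 r6=4
PC=1  beq  r6, r1, L7        | r0=0 r1=0 r2=2 r3=14 r4=14 r5=11 r6=4  [not taken]
PC=2  xori  r4, r6, 4        | r0=0 r1=0 r2=2 r3=14 r4=0 r5=11 r6=4
PC=3  andi  r4, r5, 7        | r0=0 r1=0 r2=2 r3=14 r4=3 r5=11 r6=4
PC=4  andi  r1, r6, 8        | r0=0 r1=0 r2=2 r3=14 r4=3 r5=11 r6=4
PC=5  bne  r6, r3, L10       | r0=0 r1=0 r2=2 r3=14 r4=3 r5=11 r6=4  [TAKEN]
PC=6  xor  r5, r3, r5        | r0=0 r1=0 r2=2 r3=14 r4=3 r5=5 r6=4
PC=10 nor  r2, r3, r0        | r0=0 r1=0 r2=65521 r3=14 r4=3 r5=5 r6=4

8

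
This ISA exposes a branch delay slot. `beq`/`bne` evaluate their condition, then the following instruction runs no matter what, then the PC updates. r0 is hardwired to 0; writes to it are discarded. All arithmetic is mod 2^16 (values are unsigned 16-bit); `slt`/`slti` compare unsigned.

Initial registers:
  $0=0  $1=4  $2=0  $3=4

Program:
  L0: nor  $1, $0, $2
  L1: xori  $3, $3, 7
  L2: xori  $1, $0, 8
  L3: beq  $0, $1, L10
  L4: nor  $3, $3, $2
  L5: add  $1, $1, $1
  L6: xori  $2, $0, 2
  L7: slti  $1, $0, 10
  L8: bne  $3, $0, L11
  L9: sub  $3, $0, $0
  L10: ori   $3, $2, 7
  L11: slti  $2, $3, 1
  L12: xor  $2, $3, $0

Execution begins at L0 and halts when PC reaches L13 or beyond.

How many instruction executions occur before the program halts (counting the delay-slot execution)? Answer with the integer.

12

PC=0  nor  $1, $0, $2        | $0=0 $1=65535 $2=0 $3=4
PC=1  xori  $3, $3, 7        | $0=0 $1=65535 $2=0 $3=3
PC=2  xori  $1, $0, 8        | $0=0 $1=8 $2=0 $3=3
PC=3  beq  $0, $1, L10       | $0=0 $1=8 $2=0 $3=3  [not taken]
PC=4  nor  $3, $3, $2        | $0=0 $1=8 $2=0 $3=65532
PC=5  add  $1, $1, $1        | $0=0 $1=16 $2=0 $3=65532
PC=6  xori  $2, $0, 2        | $0=0 $1=16 $2=2 $3=65532
PC=7  slti  $1, $0, 10       | $0=0 $1=1 $2=2 $3=65532
PC=8  bne  $3, $0, L11       | $0=0 $1=1 $2=2 $3=65532  [TAKEN]
PC=9  sub  $3, $0, $0        | $0=0 $1=1 $2=2 $3=0
PC=11 slti  $2, $3, 1        | $0=0 $1=1 $2=1 $3=0
PC=12 xor  $2, $3, $0        | $0=0 $1=1 $2=0 $3=0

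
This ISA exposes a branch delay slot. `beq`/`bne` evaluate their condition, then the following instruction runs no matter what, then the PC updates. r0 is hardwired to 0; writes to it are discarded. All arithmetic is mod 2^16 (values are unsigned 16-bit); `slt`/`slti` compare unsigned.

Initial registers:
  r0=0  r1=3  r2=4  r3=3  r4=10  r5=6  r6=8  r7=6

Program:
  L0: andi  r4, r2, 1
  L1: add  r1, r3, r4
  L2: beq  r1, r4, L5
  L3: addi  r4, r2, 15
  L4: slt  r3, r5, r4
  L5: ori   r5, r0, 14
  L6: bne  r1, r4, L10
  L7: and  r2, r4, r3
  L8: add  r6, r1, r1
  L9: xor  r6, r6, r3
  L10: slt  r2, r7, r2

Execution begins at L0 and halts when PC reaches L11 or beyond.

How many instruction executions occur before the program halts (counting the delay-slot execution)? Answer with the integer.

9

#0 andi  r4, r2, 1 ; 0/3/4/3/0/6/8/6
#1 add  r1, r3, r4 ; 0/3/4/3/0/6/8/6
#2 beq  r1, r4, L5 ; 0/3/4/3/0/6/8/6 ; →fallthru
#3 addi  r4, r2, 15 ; 0/3/4/3/19/6/8/6
#4 slt  r3, r5, r4 ; 0/3/4/1/19/6/8/6
#5 ori   r5, r0, 14 ; 0/3/4/1/19/14/8/6
#6 bne  r1, r4, L10 ; 0/3/4/1/19/14/8/6 ; →target
#7 and  r2, r4, r3 ; 0/3/1/1/19/14/8/6
#10 slt  r2, r7, r2 ; 0/3/0/1/19/14/8/6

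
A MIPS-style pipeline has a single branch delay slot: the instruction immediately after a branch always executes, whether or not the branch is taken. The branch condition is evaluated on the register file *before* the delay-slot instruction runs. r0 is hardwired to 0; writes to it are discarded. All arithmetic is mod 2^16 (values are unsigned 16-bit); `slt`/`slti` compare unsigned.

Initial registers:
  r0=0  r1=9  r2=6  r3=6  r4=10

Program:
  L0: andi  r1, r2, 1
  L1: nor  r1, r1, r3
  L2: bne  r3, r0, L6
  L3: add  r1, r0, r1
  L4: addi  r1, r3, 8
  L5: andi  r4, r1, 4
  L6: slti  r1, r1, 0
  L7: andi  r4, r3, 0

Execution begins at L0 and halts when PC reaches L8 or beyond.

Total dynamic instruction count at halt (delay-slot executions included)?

  step pc=0: andi  r1, r2, 1  regs=(0,0,6,6,10)
  step pc=1: nor  r1, r1, r3  regs=(0,65529,6,6,10)
  step pc=2: bne  r3, r0, L6  cond=T  regs=(0,65529,6,6,10)
  step pc=3: add  r1, r0, r1  regs=(0,65529,6,6,10)
  step pc=6: slti  r1, r1, 0  regs=(0,0,6,6,10)
  step pc=7: andi  r4, r3, 0  regs=(0,0,6,6,0)

6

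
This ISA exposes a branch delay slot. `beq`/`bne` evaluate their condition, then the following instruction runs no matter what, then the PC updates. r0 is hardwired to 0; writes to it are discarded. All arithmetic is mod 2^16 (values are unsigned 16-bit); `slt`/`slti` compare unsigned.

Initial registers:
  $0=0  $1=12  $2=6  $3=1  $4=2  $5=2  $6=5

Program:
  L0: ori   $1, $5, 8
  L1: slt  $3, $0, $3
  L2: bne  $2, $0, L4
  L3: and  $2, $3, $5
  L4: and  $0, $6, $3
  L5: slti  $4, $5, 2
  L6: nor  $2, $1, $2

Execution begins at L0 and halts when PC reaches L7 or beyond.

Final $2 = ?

#0 ori   $1, $5, 8 ; 0/10/6/1/2/2/5
#1 slt  $3, $0, $3 ; 0/10/6/1/2/2/5
#2 bne  $2, $0, L4 ; 0/10/6/1/2/2/5 ; →target
#3 and  $2, $3, $5 ; 0/10/0/1/2/2/5
#4 and  $0, $6, $3 ; 0/10/0/1/2/2/5
#5 slti  $4, $5, 2 ; 0/10/0/1/0/2/5
#6 nor  $2, $1, $2 ; 0/10/65525/1/0/2/5

65525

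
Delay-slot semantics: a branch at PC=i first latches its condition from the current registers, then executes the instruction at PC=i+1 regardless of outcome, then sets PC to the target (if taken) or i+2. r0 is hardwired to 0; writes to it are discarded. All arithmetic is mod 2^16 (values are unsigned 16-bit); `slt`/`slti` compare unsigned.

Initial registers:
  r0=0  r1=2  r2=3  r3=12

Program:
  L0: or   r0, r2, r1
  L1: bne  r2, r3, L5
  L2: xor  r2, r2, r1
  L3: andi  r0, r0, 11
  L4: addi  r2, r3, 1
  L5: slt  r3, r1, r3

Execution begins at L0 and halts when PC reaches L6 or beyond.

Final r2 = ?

PC=0  or   r0, r2, r1        | r0=0 r1=2 r2=3 r3=12
PC=1  bne  r2, r3, L5        | r0=0 r1=2 r2=3 r3=12  [TAKEN]
PC=2  xor  r2, r2, r1        | r0=0 r1=2 r2=1 r3=12
PC=5  slt  r3, r1, r3        | r0=0 r1=2 r2=1 r3=1

1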